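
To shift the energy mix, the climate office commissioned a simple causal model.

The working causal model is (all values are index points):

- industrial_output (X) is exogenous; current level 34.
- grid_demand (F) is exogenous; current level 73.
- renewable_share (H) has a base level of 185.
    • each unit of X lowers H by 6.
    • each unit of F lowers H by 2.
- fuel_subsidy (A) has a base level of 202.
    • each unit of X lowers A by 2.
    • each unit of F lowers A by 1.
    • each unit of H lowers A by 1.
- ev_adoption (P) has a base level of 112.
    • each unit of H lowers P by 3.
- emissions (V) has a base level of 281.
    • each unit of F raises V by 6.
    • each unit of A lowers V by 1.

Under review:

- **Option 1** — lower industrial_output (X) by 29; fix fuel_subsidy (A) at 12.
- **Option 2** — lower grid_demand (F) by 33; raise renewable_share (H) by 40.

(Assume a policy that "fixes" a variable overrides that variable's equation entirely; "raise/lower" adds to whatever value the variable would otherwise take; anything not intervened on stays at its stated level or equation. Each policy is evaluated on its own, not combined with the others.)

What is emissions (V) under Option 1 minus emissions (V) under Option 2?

339

Option 1 (X − 29, A := 12):
  X = 34 − 29 = 5
  F = 73
  H = 185 − 6·5 − 2·73 = 9
  A = 12
  V = 281 + 6·73 − 12 = 707
Option 2 (F − 33, H + 40):
  X = 34
  F = 73 − 33 = 40
  H = 185 − 6·34 − 2·40 (+40 from intervention) = -59
  A = 202 − 2·34 − 40 − (-59) = 153
  V = 281 + 6·40 − 153 = 368
V: 707 − 368 = 339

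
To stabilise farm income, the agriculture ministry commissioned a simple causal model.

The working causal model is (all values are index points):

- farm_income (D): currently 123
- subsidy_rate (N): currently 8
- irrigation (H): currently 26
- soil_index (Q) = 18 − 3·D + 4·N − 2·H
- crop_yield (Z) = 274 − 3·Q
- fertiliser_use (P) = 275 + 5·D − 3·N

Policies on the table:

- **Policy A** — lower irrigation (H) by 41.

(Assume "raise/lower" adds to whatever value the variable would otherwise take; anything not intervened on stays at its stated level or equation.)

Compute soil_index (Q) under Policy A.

Policy A (H − 41):
  D = 123
  N = 8
  H = 26 − 41 = -15
  Q = 18 − 3·123 + 4·8 − 2·(-15) = -289

-289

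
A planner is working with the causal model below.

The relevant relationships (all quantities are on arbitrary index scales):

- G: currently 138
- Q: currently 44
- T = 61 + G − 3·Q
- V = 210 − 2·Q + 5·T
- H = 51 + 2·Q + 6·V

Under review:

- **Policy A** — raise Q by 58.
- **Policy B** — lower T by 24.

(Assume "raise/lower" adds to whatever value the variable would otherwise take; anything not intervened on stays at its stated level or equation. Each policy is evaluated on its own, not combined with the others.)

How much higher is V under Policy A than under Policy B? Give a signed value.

Policy A (Q + 58):
  G = 138
  Q = 44 + 58 = 102
  T = 61 + 138 − 3·102 = -107
  V = 210 − 2·102 + 5·(-107) = -529
Policy B (T − 24):
  G = 138
  Q = 44
  T = 61 + 138 − 3·44 (−24 from intervention) = 43
  V = 210 − 2·44 + 5·43 = 337
V: -529 − 337 = -866

-866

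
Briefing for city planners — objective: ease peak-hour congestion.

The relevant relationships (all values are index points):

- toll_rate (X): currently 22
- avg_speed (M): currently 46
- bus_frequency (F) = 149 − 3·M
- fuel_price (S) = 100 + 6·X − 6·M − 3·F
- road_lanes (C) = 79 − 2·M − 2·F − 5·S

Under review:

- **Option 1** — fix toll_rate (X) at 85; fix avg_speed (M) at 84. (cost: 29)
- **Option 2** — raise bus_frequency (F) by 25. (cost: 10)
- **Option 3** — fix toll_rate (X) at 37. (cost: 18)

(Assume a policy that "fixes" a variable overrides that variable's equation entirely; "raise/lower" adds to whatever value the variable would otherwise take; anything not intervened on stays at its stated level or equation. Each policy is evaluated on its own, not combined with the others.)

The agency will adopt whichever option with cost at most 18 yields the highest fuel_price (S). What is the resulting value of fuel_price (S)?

Option 2 (F + 25):
  X = 22
  M = 46
  F = 149 − 3·46 (+25 from intervention) = 36
  S = 100 + 6·22 − 6·46 − 3·36 = -152
Option 3 (X := 37):
  X = 37
  M = 46
  F = 149 − 3·46 = 11
  S = 100 + 6·37 − 6·46 − 3·11 = 13
Comparing — Option 2: S=-152, Option 3: S=13. Highest is 13 (Option 3).

13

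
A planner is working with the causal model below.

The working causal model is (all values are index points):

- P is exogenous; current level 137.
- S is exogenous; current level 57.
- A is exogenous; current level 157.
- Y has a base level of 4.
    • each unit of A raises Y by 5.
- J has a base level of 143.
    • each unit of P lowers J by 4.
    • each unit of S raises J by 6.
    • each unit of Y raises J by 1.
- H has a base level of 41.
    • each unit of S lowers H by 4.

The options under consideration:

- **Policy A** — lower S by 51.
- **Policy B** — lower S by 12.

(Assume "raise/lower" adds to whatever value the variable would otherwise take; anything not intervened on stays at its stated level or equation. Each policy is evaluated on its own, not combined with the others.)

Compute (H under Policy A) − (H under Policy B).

156

Policy A (S − 51):
  S = 57 − 51 = 6
  H = 41 − 4·6 = 17
Policy B (S − 12):
  S = 57 − 12 = 45
  H = 41 − 4·45 = -139
H: 17 − (-139) = 156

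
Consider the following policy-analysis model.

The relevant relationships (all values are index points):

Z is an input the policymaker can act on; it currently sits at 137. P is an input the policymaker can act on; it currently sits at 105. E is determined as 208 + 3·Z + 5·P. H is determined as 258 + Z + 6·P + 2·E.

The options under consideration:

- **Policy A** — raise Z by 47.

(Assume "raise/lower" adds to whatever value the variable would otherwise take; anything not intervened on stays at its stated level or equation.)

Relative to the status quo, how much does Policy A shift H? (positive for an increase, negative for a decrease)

Baseline:
  Z = 137
  P = 105
  E = 208 + 3·137 + 5·105 = 1144
  H = 258 + 137 + 6·105 + 2·1144 = 3313
Policy A (Z + 47):
  Z = 137 + 47 = 184
  P = 105
  E = 208 + 3·184 + 5·105 = 1285
  H = 258 + 184 + 6·105 + 2·1285 = 3642
Change in H: 3642 − 3313 = 329

329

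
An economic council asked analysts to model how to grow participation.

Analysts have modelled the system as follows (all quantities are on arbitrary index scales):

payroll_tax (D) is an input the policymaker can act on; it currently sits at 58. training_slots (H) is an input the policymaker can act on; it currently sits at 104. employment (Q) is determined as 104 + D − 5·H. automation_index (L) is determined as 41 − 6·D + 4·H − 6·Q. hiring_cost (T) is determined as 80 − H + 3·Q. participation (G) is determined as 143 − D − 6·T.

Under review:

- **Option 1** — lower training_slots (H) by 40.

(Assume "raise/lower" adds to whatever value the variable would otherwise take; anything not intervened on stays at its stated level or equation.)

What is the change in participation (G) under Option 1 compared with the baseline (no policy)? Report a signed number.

-3840

Baseline:
  D = 58
  H = 104
  Q = 104 + 58 − 5·104 = -358
  T = 80 − 104 + 3·(-358) = -1098
  G = 143 − 58 − 6·(-1098) = 6673
Option 1 (H − 40):
  D = 58
  H = 104 − 40 = 64
  Q = 104 + 58 − 5·64 = -158
  T = 80 − 64 + 3·(-158) = -458
  G = 143 − 58 − 6·(-458) = 2833
Change in G: 2833 − 6673 = -3840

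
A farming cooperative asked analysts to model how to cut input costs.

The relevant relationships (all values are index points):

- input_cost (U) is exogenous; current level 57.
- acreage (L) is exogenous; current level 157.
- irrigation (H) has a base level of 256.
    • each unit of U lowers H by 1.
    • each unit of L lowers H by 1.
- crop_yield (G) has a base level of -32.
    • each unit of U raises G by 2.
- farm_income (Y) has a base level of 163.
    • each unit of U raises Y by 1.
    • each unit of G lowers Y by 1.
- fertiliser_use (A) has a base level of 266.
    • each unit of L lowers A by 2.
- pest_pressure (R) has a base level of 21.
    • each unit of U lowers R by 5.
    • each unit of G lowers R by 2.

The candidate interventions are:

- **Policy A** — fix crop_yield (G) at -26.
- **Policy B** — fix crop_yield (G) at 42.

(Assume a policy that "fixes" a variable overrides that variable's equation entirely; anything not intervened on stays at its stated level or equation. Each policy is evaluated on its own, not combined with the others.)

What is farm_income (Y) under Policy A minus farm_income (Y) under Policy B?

Policy A (G := -26):
  U = 57
  G = -26
  Y = 163 + 57 − (-26) = 246
Policy B (G := 42):
  U = 57
  G = 42
  Y = 163 + 57 − 42 = 178
Y: 246 − 178 = 68

68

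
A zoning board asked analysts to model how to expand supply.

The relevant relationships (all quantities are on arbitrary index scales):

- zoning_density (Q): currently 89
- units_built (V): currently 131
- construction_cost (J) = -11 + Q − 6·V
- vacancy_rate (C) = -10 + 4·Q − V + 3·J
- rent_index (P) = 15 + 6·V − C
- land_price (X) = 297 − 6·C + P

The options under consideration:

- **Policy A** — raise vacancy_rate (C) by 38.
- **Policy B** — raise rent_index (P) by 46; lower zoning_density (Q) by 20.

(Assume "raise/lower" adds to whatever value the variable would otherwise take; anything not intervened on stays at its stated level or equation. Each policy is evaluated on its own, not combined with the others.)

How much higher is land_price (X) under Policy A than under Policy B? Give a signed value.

-1292

Policy A (C + 38):
  Q = 89
  V = 131
  J = -11 + 89 − 6·131 = -708
  C = -10 + 4·89 − 131 + 3·(-708) (+38 from intervention) = -1871
  P = 15 + 6·131 − (-1871) = 2672
  X = 297 − 6·(-1871) + 2672 = 14195
Policy B (P + 46, Q − 20):
  Q = 89 − 20 = 69
  V = 131
  J = -11 + 69 − 6·131 = -728
  C = -10 + 4·69 − 131 + 3·(-728) = -2049
  P = 15 + 6·131 − (-2049) (+46 from intervention) = 2896
  X = 297 − 6·(-2049) + 2896 = 15487
X: 14195 − 15487 = -1292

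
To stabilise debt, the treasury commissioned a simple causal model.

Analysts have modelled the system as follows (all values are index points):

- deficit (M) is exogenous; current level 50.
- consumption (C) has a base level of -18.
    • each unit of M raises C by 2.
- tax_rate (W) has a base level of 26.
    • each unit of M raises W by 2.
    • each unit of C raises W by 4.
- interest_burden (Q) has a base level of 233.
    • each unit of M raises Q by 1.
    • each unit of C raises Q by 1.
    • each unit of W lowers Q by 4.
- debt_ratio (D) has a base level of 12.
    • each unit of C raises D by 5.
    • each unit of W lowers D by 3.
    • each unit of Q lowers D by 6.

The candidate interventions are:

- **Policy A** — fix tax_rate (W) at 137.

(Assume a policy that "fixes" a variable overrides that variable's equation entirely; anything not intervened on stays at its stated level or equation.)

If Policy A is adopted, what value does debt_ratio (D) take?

1109

Policy A (W := 137):
  M = 50
  C = -18 + 2·50 = 82
  W = 137
  Q = 233 + 50 + 82 − 4·137 = -183
  D = 12 + 5·82 − 3·137 − 6·(-183) = 1109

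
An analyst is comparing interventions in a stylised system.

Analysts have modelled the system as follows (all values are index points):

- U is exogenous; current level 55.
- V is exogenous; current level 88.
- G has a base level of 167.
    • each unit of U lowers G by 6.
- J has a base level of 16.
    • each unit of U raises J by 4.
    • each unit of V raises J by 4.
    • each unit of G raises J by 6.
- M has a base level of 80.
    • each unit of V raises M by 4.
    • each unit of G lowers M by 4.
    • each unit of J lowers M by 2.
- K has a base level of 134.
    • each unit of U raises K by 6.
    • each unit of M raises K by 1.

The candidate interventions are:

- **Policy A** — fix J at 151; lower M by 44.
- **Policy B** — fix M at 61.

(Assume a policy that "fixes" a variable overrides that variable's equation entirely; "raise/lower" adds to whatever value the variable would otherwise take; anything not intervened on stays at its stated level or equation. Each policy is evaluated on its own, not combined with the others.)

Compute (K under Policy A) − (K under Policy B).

677

Policy A (J := 151, M − 44):
  U = 55
  V = 88
  G = 167 − 6·55 = -163
  J = 151
  M = 80 + 4·88 − 4·(-163) − 2·151 (−44 from intervention) = 738
  K = 134 + 6·55 + 738 = 1202
Policy B (M := 61):
  U = 55
  V = 88
  G = 167 − 6·55 = -163
  J = 16 + 4·55 + 4·88 + 6·(-163) = -390
  M = 61
  K = 134 + 6·55 + 61 = 525
K: 1202 − 525 = 677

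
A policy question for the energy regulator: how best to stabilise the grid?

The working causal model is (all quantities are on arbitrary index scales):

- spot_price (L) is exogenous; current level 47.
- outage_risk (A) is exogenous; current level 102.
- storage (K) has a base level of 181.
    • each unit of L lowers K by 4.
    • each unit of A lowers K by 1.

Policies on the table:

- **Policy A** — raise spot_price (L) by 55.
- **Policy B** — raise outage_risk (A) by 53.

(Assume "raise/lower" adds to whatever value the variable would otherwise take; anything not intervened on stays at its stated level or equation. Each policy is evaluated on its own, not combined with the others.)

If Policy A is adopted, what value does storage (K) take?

-329

Policy A (L + 55):
  L = 47 + 55 = 102
  A = 102
  K = 181 − 4·102 − 102 = -329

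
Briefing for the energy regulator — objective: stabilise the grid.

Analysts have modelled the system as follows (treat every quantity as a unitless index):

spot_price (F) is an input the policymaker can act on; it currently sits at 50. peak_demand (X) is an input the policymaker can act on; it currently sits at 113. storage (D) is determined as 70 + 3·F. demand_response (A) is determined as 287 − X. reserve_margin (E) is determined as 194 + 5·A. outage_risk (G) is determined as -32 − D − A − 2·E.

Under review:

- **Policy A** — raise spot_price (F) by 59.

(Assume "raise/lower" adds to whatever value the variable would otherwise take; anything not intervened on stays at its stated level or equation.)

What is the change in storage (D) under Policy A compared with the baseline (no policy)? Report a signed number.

Baseline:
  F = 50
  D = 70 + 3·50 = 220
Policy A (F + 59):
  F = 50 + 59 = 109
  D = 70 + 3·109 = 397
Change in D: 397 − 220 = 177

177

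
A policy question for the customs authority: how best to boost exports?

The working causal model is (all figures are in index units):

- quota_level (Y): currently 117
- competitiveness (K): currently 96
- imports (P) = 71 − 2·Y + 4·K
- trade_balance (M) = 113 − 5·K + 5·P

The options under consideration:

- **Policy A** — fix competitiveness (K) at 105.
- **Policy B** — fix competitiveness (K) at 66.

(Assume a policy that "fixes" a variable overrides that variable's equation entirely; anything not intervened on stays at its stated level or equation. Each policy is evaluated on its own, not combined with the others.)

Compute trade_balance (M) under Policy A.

Policy A (K := 105):
  Y = 117
  K = 105
  P = 71 − 2·117 + 4·105 = 257
  M = 113 − 5·105 + 5·257 = 873

873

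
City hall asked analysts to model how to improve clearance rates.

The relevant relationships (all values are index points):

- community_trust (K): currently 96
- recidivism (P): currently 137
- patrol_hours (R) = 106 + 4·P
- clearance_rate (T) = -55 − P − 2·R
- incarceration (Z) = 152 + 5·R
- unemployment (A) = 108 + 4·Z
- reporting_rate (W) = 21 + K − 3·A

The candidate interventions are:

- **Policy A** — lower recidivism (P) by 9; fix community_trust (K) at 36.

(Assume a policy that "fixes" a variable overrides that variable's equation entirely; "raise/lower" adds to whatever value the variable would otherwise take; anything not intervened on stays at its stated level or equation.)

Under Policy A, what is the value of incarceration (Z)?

Policy A (P − 9, K := 36):
  P = 137 − 9 = 128
  R = 106 + 4·128 = 618
  Z = 152 + 5·618 = 3242

3242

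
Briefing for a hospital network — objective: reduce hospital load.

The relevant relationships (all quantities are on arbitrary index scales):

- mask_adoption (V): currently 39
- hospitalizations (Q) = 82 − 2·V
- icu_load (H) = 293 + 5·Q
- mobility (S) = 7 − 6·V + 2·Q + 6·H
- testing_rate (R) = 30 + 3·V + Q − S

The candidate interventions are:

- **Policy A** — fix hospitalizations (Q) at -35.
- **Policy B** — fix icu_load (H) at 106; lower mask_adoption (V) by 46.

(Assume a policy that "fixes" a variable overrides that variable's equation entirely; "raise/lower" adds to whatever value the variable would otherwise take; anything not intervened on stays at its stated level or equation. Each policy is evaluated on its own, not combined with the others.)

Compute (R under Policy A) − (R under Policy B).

Policy A (Q := -35):
  V = 39
  Q = -35
  H = 293 + 5·(-35) = 118
  S = 7 − 6·39 + 2·(-35) + 6·118 = 411
  R = 30 + 3·39 + (-35) − 411 = -299
Policy B (H := 106, V − 46):
  V = 39 − 46 = -7
  Q = 82 − 2·(-7) = 96
  H = 106
  S = 7 − 6·(-7) + 2·96 + 6·106 = 877
  R = 30 + 3·(-7) + 96 − 877 = -772
R: -299 − (-772) = 473

473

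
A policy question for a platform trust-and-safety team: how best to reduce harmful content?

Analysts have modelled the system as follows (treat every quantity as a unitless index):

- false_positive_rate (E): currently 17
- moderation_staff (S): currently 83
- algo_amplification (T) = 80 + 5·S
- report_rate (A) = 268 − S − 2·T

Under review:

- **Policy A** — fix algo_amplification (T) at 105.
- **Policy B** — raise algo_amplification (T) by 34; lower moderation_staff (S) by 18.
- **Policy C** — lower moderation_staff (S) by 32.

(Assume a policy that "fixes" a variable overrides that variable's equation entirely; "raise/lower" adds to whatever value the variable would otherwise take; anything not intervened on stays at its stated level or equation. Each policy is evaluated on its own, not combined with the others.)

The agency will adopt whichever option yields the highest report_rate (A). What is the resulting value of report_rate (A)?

-25

Policy A (T := 105):
  S = 83
  T = 105
  A = 268 − 83 − 2·105 = -25
Policy B (T + 34, S − 18):
  S = 83 − 18 = 65
  T = 80 + 5·65 (+34 from intervention) = 439
  A = 268 − 65 − 2·439 = -675
Policy C (S − 32):
  S = 83 − 32 = 51
  T = 80 + 5·51 = 335
  A = 268 − 51 − 2·335 = -453
Comparing — Policy A: A=-25, Policy B: A=-675, Policy C: A=-453. Highest is -25 (Policy A).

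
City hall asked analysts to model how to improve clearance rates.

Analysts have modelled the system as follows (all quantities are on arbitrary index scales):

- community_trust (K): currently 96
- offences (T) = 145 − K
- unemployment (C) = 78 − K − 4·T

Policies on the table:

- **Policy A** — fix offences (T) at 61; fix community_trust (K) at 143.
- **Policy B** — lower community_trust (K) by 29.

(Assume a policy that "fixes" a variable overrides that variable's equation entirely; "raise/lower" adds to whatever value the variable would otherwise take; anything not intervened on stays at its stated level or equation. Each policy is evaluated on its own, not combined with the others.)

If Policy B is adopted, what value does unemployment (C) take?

Policy B (K − 29):
  K = 96 − 29 = 67
  T = 145 − 67 = 78
  C = 78 − 67 − 4·78 = -301

-301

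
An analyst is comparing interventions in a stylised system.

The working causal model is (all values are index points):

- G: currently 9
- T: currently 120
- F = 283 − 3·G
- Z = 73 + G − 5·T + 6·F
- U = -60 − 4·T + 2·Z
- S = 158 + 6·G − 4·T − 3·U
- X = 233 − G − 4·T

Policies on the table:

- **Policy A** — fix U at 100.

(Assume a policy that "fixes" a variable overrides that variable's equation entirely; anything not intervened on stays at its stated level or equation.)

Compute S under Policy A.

-568

Policy A (U := 100):
  G = 9
  T = 120
  F = 283 − 3·9 = 256
  Z = 73 + 9 − 5·120 + 6·256 = 1018
  U = 100
  S = 158 + 6·9 − 4·120 − 3·100 = -568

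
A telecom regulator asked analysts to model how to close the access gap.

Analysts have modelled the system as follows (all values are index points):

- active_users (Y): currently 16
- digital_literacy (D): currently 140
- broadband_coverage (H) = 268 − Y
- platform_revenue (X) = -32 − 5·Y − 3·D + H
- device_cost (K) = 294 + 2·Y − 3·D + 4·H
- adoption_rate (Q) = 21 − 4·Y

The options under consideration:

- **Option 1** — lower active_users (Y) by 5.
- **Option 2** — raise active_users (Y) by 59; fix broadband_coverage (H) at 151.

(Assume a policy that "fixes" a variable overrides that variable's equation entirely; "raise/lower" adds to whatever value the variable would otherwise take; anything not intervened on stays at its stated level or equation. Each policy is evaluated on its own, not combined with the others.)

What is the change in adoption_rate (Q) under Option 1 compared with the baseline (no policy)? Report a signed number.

20

Baseline:
  Y = 16
  Q = 21 − 4·16 = -43
Option 1 (Y − 5):
  Y = 16 − 5 = 11
  Q = 21 − 4·11 = -23
Change in Q: -23 − (-43) = 20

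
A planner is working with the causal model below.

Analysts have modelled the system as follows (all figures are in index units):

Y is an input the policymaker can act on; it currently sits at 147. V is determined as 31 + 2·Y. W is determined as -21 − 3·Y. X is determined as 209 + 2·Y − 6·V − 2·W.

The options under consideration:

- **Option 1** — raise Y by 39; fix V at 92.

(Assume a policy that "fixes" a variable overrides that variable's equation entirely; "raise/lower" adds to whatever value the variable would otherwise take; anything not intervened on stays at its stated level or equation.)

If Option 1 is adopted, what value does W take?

Option 1 (Y + 39, V := 92):
  Y = 147 + 39 = 186
  W = -21 − 3·186 = -579

-579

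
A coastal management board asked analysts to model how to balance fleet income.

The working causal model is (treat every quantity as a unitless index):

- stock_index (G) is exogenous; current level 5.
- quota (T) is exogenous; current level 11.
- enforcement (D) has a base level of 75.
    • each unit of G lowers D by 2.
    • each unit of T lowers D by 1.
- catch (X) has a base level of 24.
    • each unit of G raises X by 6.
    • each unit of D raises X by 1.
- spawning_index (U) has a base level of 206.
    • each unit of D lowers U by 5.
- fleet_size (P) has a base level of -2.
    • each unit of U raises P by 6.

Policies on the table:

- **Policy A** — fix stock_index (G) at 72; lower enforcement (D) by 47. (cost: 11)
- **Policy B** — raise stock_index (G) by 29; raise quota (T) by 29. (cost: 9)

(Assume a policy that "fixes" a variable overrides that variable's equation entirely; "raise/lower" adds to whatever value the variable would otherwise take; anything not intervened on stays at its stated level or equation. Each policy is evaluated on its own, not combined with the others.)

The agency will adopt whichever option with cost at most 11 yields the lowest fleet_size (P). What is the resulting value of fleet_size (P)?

2224

Policy A (G := 72, D − 47):
  G = 72
  T = 11
  D = 75 − 2·72 − 11 (−47 from intervention) = -127
  U = 206 − 5·(-127) = 841
  P = -2 + 6·841 = 5044
Policy B (G + 29, T + 29):
  G = 5 + 29 = 34
  T = 11 + 29 = 40
  D = 75 − 2·34 − 40 = -33
  U = 206 − 5·(-33) = 371
  P = -2 + 6·371 = 2224
Comparing — Policy A: P=5044, Policy B: P=2224. Lowest is 2224 (Policy B).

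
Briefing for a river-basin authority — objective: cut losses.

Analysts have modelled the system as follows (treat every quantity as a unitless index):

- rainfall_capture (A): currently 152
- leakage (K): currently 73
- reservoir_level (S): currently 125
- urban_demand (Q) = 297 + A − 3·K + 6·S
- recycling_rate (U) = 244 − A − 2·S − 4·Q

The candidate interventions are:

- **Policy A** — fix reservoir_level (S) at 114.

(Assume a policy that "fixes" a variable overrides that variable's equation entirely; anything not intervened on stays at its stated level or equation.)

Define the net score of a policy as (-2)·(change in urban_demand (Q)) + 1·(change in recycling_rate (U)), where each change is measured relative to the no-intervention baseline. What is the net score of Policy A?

Baseline:
  A = 152
  K = 73
  S = 125
  Q = 297 + 152 − 3·73 + 6·125 = 980
  U = 244 − 152 − 2·125 − 4·980 = -4078
Policy A (S := 114):
  A = 152
  K = 73
  S = 114
  Q = 297 + 152 − 3·73 + 6·114 = 914
  U = 244 − 152 − 2·114 − 4·914 = -3792
ΔQ = 914 − 980 = -66; ΔU = -3792 − (-4078) = 286
Score = (-2)·(-66) + 1·286 = 418

418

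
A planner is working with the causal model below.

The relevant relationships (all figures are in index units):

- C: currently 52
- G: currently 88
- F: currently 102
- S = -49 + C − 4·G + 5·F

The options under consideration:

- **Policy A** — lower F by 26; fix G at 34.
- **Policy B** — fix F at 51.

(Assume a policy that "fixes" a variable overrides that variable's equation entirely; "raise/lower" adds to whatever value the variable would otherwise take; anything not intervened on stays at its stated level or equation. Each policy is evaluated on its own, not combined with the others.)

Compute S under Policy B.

-94

Policy B (F := 51):
  C = 52
  G = 88
  F = 51
  S = -49 + 52 − 4·88 + 5·51 = -94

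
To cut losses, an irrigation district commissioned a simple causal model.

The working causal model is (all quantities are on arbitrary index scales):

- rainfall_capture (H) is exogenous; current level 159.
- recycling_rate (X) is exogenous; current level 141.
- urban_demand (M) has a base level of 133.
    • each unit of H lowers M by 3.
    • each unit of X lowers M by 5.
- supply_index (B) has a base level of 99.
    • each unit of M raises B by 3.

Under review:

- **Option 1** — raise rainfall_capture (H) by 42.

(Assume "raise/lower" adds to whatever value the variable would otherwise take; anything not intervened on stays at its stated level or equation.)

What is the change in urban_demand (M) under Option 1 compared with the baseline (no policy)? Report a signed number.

-126

Baseline:
  H = 159
  X = 141
  M = 133 − 3·159 − 5·141 = -1049
Option 1 (H + 42):
  H = 159 + 42 = 201
  X = 141
  M = 133 − 3·201 − 5·141 = -1175
Change in M: -1175 − (-1049) = -126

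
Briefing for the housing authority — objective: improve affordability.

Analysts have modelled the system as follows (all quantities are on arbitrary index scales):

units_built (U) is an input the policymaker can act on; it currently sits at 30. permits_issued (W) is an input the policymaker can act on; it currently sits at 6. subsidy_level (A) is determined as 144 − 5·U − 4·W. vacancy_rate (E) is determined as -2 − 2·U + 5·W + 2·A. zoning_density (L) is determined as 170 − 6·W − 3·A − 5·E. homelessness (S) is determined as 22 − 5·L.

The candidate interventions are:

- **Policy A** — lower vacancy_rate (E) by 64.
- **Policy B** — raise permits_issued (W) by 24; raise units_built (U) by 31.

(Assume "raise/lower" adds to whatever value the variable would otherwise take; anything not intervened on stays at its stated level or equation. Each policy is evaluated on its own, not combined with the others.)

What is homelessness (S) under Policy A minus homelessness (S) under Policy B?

Policy A (E − 64):
  U = 30
  W = 6
  A = 144 − 5·30 − 4·6 = -30
  E = -2 − 2·30 + 5·6 + 2·(-30) (−64 from intervention) = -156
  L = 170 − 6·6 − 3·(-30) − 5·(-156) = 1004
  S = 22 − 5·1004 = -4998
Policy B (W + 24, U + 31):
  U = 30 + 31 = 61
  W = 6 + 24 = 30
  A = 144 − 5·61 − 4·30 = -281
  E = -2 − 2·61 + 5·30 + 2·(-281) = -536
  L = 170 − 6·30 − 3·(-281) − 5·(-536) = 3513
  S = 22 − 5·3513 = -17543
S: -4998 − (-17543) = 12545

12545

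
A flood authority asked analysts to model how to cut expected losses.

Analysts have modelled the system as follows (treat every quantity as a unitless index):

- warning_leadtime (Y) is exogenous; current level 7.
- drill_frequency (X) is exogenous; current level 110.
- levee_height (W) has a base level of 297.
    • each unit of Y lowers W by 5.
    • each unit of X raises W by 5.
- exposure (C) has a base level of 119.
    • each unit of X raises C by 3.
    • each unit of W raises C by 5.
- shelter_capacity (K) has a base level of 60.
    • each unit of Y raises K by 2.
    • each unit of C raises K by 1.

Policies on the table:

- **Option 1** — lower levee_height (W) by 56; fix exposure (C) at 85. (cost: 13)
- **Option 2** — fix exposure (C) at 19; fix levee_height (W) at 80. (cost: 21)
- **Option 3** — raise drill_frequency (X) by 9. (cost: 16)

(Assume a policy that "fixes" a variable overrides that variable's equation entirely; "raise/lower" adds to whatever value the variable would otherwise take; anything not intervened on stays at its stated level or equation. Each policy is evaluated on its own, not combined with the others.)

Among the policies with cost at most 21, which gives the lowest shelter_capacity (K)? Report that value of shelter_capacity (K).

Option 1 (W − 56, C := 85):
  Y = 7
  X = 110
  W = 297 − 5·7 + 5·110 (−56 from intervention) = 756
  C = 85
  K = 60 + 2·7 + 85 = 159
Option 2 (C := 19, W := 80):
  Y = 7
  X = 110
  W = 80
  C = 19
  K = 60 + 2·7 + 19 = 93
Option 3 (X + 9):
  Y = 7
  X = 110 + 9 = 119
  W = 297 − 5·7 + 5·119 = 857
  C = 119 + 3·119 + 5·857 = 4761
  K = 60 + 2·7 + 4761 = 4835
Comparing — Option 1: K=159, Option 2: K=93, Option 3: K=4835. Lowest is 93 (Option 2).

93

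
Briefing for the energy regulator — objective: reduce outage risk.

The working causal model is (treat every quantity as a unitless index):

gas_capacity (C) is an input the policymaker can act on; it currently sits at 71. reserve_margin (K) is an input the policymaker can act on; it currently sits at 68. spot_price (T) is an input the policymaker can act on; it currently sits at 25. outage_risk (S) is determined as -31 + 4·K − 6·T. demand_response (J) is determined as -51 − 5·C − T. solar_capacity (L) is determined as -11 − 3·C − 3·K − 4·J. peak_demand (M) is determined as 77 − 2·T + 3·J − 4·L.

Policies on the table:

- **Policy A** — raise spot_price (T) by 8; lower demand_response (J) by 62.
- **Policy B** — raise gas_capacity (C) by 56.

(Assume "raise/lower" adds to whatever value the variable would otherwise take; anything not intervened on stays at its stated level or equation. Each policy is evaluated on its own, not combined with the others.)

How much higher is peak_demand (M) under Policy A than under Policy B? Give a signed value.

Policy A (T + 8, J − 62):
  C = 71
  K = 68
  T = 25 + 8 = 33
  J = -51 − 5·71 − 33 (−62 from intervention) = -501
  L = -11 − 3·71 − 3·68 − 4·(-501) = 1576
  M = 77 − 2·33 + 3·(-501) − 4·1576 = -7796
Policy B (C + 56):
  C = 71 + 56 = 127
  K = 68
  T = 25
  J = -51 − 5·127 − 25 = -711
  L = -11 − 3·127 − 3·68 − 4·(-711) = 2248
  M = 77 − 2·25 + 3·(-711) − 4·2248 = -11098
M: -7796 − (-11098) = 3302

3302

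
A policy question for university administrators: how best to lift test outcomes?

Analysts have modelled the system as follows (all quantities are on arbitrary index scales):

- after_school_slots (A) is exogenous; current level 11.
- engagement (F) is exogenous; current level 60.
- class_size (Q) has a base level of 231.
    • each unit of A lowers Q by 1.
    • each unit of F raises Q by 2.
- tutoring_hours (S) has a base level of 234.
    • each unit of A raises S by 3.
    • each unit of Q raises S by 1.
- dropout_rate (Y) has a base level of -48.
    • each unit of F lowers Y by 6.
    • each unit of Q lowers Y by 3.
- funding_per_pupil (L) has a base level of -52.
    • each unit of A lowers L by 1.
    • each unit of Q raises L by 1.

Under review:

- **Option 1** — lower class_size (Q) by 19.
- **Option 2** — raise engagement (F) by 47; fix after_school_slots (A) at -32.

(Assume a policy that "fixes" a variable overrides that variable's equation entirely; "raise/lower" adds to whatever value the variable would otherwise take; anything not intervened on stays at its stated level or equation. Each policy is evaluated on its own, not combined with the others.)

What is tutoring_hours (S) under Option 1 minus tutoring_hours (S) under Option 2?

-27

Option 1 (Q − 19):
  A = 11
  F = 60
  Q = 231 − 11 + 2·60 (−19 from intervention) = 321
  S = 234 + 3·11 + 321 = 588
Option 2 (F + 47, A := -32):
  A = -32
  F = 60 + 47 = 107
  Q = 231 − (-32) + 2·107 = 477
  S = 234 + 3·(-32) + 477 = 615
S: 588 − 615 = -27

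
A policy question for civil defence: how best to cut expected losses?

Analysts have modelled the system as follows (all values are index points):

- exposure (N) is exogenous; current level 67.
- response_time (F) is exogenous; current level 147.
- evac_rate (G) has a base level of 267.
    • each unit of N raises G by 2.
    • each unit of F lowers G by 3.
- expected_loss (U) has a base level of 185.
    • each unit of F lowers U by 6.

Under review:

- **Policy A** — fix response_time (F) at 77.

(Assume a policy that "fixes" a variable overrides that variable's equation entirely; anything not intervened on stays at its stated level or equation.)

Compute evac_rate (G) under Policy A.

170

Policy A (F := 77):
  N = 67
  F = 77
  G = 267 + 2·67 − 3·77 = 170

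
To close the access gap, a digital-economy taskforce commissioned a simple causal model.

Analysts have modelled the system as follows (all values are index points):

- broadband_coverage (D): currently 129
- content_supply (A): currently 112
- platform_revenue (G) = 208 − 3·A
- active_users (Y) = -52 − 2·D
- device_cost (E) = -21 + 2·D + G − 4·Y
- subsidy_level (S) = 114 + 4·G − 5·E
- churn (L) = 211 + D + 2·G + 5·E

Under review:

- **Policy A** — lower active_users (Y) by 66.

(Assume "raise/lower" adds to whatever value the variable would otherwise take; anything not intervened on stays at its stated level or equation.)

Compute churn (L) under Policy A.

8149

Policy A (Y − 66):
  D = 129
  A = 112
  G = 208 − 3·112 = -128
  Y = -52 − 2·129 (−66 from intervention) = -376
  E = -21 + 2·129 + (-128) − 4·(-376) = 1613
  L = 211 + 129 + 2·(-128) + 5·1613 = 8149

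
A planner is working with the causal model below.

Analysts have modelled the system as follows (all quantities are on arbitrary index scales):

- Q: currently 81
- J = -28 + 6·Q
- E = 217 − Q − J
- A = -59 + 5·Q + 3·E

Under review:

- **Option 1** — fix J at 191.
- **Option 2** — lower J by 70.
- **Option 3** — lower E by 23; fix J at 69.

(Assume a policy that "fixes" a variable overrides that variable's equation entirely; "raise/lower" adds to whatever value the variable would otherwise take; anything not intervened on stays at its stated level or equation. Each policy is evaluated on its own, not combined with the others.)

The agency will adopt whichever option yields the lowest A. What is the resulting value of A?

-410

Option 1 (J := 191):
  Q = 81
  J = 191
  E = 217 − 81 − 191 = -55
  A = -59 + 5·81 + 3·(-55) = 181
Option 2 (J − 70):
  Q = 81
  J = -28 + 6·81 (−70 from intervention) = 388
  E = 217 − 81 − 388 = -252
  A = -59 + 5·81 + 3·(-252) = -410
Option 3 (E − 23, J := 69):
  Q = 81
  J = 69
  E = 217 − 81 − 69 (−23 from intervention) = 44
  A = -59 + 5·81 + 3·44 = 478
Comparing — Option 1: A=181, Option 2: A=-410, Option 3: A=478. Lowest is -410 (Option 2).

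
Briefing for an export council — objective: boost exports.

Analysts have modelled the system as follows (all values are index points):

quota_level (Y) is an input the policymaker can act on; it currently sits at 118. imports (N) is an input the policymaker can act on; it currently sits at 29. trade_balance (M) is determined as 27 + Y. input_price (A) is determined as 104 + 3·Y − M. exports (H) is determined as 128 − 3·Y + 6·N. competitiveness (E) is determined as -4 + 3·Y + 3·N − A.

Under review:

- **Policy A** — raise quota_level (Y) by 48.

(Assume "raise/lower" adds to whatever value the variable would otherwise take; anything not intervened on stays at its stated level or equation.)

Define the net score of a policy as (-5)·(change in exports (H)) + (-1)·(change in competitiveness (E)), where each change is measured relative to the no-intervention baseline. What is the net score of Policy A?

672

Baseline:
  Y = 118
  N = 29
  M = 27 + 118 = 145
  A = 104 + 3·118 − 145 = 313
  H = 128 − 3·118 + 6·29 = -52
  E = -4 + 3·118 + 3·29 − 313 = 124
Policy A (Y + 48):
  Y = 118 + 48 = 166
  N = 29
  M = 27 + 166 = 193
  A = 104 + 3·166 − 193 = 409
  H = 128 − 3·166 + 6·29 = -196
  E = -4 + 3·166 + 3·29 − 409 = 172
ΔH = -196 − (-52) = -144; ΔE = 172 − 124 = 48
Score = (-5)·(-144) + (-1)·48 = 672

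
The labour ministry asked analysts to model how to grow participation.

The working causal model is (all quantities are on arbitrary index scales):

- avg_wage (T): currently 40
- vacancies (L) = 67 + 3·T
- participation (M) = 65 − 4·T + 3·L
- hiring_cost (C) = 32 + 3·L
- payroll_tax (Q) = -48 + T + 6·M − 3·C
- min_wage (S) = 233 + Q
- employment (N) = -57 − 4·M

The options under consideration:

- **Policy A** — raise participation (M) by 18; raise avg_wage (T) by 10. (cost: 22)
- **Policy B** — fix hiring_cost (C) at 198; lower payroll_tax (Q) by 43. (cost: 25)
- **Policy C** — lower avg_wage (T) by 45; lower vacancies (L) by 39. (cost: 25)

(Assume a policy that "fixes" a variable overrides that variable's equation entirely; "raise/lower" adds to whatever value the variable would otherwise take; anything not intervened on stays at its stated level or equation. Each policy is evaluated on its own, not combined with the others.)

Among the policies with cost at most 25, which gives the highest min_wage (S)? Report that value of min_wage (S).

2384

Policy A (M + 18, T + 10):
  T = 40 + 10 = 50
  L = 67 + 3·50 = 217
  M = 65 − 4·50 + 3·217 (+18 from intervention) = 534
  C = 32 + 3·217 = 683
  Q = -48 + 50 + 6·534 − 3·683 = 1157
  S = 233 + 1157 = 1390
Policy B (C := 198, Q − 43):
  T = 40
  L = 67 + 3·40 = 187
  M = 65 − 4·40 + 3·187 = 466
  C = 198
  Q = -48 + 40 + 6·466 − 3·198 (−43 from intervention) = 2151
  S = 233 + 2151 = 2384
Policy C (T − 45, L − 39):
  T = 40 − 45 = -5
  L = 67 + 3·(-5) (−39 from intervention) = 13
  M = 65 − 4·(-5) + 3·13 = 124
  C = 32 + 3·13 = 71
  Q = -48 + (-5) + 6·124 − 3·71 = 478
  S = 233 + 478 = 711
Comparing — Policy A: S=1390, Policy B: S=2384, Policy C: S=711. Highest is 2384 (Policy B).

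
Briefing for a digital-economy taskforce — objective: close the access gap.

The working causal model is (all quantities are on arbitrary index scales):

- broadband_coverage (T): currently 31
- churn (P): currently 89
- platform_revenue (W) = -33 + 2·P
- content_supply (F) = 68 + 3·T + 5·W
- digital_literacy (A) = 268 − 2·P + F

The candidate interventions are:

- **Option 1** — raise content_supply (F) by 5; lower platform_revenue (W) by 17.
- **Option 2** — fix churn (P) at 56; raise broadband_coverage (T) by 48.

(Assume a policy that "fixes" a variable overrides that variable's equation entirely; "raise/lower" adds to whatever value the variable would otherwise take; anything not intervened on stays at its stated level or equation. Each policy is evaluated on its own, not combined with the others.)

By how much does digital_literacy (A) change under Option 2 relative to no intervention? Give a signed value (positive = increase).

Baseline:
  T = 31
  P = 89
  W = -33 + 2·89 = 145
  F = 68 + 3·31 + 5·145 = 886
  A = 268 − 2·89 + 886 = 976
Option 2 (P := 56, T + 48):
  T = 31 + 48 = 79
  P = 56
  W = -33 + 2·56 = 79
  F = 68 + 3·79 + 5·79 = 700
  A = 268 − 2·56 + 700 = 856
Change in A: 856 − 976 = -120

-120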